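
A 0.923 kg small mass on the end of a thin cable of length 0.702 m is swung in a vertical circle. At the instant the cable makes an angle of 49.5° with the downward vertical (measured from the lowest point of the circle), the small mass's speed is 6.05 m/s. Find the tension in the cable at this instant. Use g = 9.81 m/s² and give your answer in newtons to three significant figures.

54.0 N

Take the radial direction toward the centre of the circle as positive. The component of the weight along the string toward the centre is −mg cos φ (φ measured from the bottom), so Newton's second law along the string gives T − mg cos φ = m v²/r.
cos 49.5° = 0.6494, so T = m(v²/r + g cos φ) = 0.923 × ((6.05)²/0.702 + 9.81 × 0.6494) = 0.923 × (52.14 + (6.371)) = 0.923 × 58.51 = 54.01 N.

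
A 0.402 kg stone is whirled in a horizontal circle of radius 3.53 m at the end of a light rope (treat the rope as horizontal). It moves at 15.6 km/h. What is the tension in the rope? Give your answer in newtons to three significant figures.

2.14 N

v = 15.6 km/h = 15.6/3.6 = 4.333 m/s.
The tension is the only horizontal force, so it supplies the full centripetal force: T = m v²/r = 0.402 × (4.333)²/3.53 = 0.402 × 18.78/3.53 = 2.138 N.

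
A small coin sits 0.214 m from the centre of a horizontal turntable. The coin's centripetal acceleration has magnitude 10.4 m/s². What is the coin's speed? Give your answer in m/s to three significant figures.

1.49 m/s

a_c = v²/r ⇒ v = √(a_c · r) = √(10.4 × 0.214) = √2.226 = 1.492 m/s.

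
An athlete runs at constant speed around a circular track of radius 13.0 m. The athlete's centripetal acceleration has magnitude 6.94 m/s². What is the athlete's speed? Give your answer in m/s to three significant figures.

9.50 m/s

a_c = v²/r ⇒ v = √(a_c · r) = √(6.94 × 13.0) = √90.22 = 9.498 m/s.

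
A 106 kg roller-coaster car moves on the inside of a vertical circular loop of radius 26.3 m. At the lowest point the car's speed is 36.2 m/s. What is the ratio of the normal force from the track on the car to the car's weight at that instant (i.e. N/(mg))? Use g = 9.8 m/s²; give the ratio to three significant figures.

6.08

At the bottom, N − mg = mv²/r, so N = m(v²/r + g) and N/(mg) = v²/(rg) + 1 = (36.2)²/(26.3 × 9.8) + 1 = 5.084 + 1 = 6.084.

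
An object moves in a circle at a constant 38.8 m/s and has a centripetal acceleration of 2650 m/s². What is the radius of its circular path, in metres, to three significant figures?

0.568 m

a_c = v²/r ⇒ r = v²/a_c = (38.8)²/2650 = 1505/2650 = 0.5681 m.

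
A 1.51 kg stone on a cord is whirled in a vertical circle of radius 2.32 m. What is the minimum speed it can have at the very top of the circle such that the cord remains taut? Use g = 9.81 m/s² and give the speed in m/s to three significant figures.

At the highest point the centre is directly below, so both the weight and T act inward: T + mg = mv²/r.
At minimum speed T → 0, so mg = mv_min²/r ⇒ v_min = √(g r) = √(9.81 × 2.32) = 4.771 m/s.

4.77 m/s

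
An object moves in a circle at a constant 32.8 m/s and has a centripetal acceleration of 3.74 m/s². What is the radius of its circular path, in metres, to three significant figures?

288 m

a_c = v²/r ⇒ r = v²/a_c = (32.8)²/3.74 = 1076/3.74 = 287.7 m.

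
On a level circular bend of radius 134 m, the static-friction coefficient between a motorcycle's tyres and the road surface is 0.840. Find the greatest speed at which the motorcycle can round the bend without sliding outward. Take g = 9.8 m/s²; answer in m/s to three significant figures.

33.2 m/s

The only inward force on a level bend is static friction, so at the limit f_s = μ_s N = μ_s m g = m v²/r.
Mass cancels: v_max = √(μ_s g r) = √(0.840 × 9.8 × 134) = √1103 = 33.21 m/s.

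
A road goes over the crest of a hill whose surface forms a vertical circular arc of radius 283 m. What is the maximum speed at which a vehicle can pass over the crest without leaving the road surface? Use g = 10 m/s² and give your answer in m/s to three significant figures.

53.2 m/s

At the crest the centre of the circle is below the vehicle, so the net downward (centripetal) force is mg − N = mv²/r.
The vehicle leaves the road when N → 0, giving v_max = √(g r) = √(10.0 × 283) = 53.20 m/s.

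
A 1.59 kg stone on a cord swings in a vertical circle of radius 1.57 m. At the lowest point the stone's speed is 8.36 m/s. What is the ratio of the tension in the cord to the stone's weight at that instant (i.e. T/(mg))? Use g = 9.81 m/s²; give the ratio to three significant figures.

At the bottom, T − mg = mv²/r, so T = m(v²/r + g) and T/(mg) = v²/(rg) + 1 = (8.36)²/(1.57 × 9.81) + 1 = 4.538 + 1 = 5.538.

5.54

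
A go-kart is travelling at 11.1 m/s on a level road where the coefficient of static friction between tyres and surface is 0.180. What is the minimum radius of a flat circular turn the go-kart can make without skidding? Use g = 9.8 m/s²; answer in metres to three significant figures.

69.8 m

At the limit, μ_s m g = m v²/r, so r_min = v²/(μ_s g) = (11.1)²/(0.180 × 9.8) = 123.2/1.764 = 69.85 m.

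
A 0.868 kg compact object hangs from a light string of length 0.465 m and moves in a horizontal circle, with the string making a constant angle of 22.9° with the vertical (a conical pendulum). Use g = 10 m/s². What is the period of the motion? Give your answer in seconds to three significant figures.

r = L sinθ = 0.1809 m. From T sinθ = mω²r and T cosθ = mg: tanθ = ω²r/g, so ω² = g tanθ / r = g/(L cosθ).
ω = √(g/(L cosθ)) = √(10.0/(0.465 × 0.9212)) = √23.35 = 4.832 rad/s.
Period = 2π/ω = 1.300 s.

1.30 s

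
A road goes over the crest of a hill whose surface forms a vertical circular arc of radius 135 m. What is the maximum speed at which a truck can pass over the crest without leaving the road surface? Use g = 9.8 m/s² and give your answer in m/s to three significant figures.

36.4 m/s

At the crest the centre of the circle is below the truck, so the net downward (centripetal) force is mg − N = mv²/r.
The truck leaves the road when N → 0, giving v_max = √(g r) = √(9.8 × 135) = 36.37 m/s.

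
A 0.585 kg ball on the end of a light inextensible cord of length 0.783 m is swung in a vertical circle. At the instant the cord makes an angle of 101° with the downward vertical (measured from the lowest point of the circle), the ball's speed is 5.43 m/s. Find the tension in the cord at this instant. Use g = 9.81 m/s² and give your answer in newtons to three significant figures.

20.9 N

Take the radial direction toward the centre of the circle as positive. The component of the weight along the string toward the centre is −mg cos φ (φ measured from the bottom), so Newton's second law along the string gives T − mg cos φ = m v²/r.
cos 101° = -0.1908, so T = m(v²/r + g cos φ) = 0.585 × ((5.43)²/0.783 + 9.81 × -0.1908) = 0.585 × (37.66 + (-1.872)) = 0.585 × 35.78 = 20.93 N.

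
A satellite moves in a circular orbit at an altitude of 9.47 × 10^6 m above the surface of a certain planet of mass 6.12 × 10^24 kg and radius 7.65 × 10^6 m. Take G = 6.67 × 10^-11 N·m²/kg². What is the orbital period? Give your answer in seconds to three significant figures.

r = R + h = 7.65 × 10^6 + 9.47 × 10^6 = 1.712 × 10^7 m. Gravity provides the centripetal force: G M m / r² = m v² / r ⇒ v = √(GM/r) = 4883 m/s.
T = 2πr/v = 2π × 1.712 × 10^7 / 4883 = 22030 s.

22000 s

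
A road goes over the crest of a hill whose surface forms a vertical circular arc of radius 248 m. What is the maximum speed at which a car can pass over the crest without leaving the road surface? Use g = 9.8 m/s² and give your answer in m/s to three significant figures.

49.3 m/s

At the crest the centre of the circle is below the car, so the net downward (centripetal) force is mg − N = mv²/r.
The car leaves the road when N → 0, giving v_max = √(g r) = √(9.8 × 248) = 49.30 m/s.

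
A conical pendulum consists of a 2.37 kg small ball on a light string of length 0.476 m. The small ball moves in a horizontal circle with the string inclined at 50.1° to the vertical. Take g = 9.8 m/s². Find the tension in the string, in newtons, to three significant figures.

36.2 N

Vertically the bob has no acceleration, so T cosθ = mg.
T = mg/cosθ = 2.37 × 9.8 / cos 50.1° = 23.23/0.6414 = 36.21 N.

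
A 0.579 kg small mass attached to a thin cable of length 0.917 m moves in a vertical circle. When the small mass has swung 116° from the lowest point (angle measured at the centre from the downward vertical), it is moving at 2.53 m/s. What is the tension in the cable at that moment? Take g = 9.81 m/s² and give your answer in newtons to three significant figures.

1.55 N

Take the radial direction toward the centre of the circle as positive. The component of the weight along the string toward the centre is −mg cos φ (φ measured from the bottom), so Newton's second law along the string gives T − mg cos φ = m v²/r.
cos 116° = -0.4384, so T = m(v²/r + g cos φ) = 0.579 × ((2.53)²/0.917 + 9.81 × -0.4384) = 0.579 × (6.980 + (-4.300)) = 0.579 × 2.680 = 1.552 N.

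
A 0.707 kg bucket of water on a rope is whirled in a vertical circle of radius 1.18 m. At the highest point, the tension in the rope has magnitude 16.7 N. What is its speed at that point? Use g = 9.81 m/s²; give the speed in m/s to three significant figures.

6.28 m/s

At the top, T + mg = mv²/r, so v = √(r(T/m + g)) = √(1.18 × (16.7/0.707 + 9.81)) = √(1.18 × 33.43) = √39.45 = 6.281 m/s.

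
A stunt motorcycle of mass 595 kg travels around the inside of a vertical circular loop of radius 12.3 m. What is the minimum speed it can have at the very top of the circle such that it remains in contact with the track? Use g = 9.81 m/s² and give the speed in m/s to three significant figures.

11.0 m/s

At the top, both weight mg and N point toward the centre: N + mg = mv²/r.
At minimum speed N → 0, so mg = mv_min²/r ⇒ v_min = √(g r) = √(9.81 × 12.3) = 10.98 m/s.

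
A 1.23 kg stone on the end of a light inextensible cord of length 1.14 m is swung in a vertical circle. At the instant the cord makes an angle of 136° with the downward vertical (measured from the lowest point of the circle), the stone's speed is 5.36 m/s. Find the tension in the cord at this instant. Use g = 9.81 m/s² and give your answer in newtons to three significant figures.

22.3 N

Take the radial direction toward the centre of the circle as positive. The component of the weight along the string toward the centre is −mg cos φ (φ measured from the bottom), so Newton's second law along the string gives T − mg cos φ = m v²/r.
cos 136° = -0.7193, so T = m(v²/r + g cos φ) = 1.23 × ((5.36)²/1.14 + 9.81 × -0.7193) = 1.23 × (25.20 + (-7.057)) = 1.23 × 18.14 = 22.32 N.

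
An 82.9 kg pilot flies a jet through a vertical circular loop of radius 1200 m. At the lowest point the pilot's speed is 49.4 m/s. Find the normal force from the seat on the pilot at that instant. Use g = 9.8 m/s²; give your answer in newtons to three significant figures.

981 N

At the lowest point, N points up (toward the centre) and the weight mg points down (away from the centre), so the net inward force is N − mg = mv²/r.
N = m(v²/r + g) = 82.9 × ((49.4)²/1200 + 9.8) = 82.9 × (2.034 + 9.8) = 82.9 × 11.83 = 981.0 N.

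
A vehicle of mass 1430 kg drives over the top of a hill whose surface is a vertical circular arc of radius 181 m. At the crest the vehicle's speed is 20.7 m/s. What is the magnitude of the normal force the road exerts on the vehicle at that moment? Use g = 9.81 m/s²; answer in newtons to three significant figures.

At the crest the centripetal acceleration points downward (toward the centre of the arc), so mg − N = mv²/r.
N = m(g − v²/r) = 1430 × (9.81 − (20.7)²/181) = 1430 × (9.81 − 2.367) = 1430 × 7.443 = 10640 N.

10600 N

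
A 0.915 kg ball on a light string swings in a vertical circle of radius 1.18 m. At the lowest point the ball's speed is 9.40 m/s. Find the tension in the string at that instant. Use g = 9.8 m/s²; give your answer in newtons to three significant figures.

77.5 N

At the lowest point, T points up (toward the centre) and the weight mg points down (away from the centre), so the net inward force is T − mg = mv²/r.
T = m(v²/r + g) = 0.915 × ((9.40)²/1.18 + 9.8) = 0.915 × (74.88 + 9.8) = 0.915 × 84.68 = 77.48 N.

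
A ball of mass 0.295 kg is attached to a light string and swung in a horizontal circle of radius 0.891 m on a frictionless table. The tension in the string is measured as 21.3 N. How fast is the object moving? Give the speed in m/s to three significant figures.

8.02 m/s

T = m v²/r ⇒ v = √(T r / m) = √(21.3 × 0.891 / 0.295) = √64.33 = 8.021 m/s.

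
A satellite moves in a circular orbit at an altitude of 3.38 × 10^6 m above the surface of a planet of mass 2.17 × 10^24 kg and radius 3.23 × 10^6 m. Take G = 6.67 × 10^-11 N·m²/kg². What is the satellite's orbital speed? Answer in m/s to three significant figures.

Orbital radius r = R + h = 3.23 × 10^6 + 3.38 × 10^6 = 6.610 × 10^6 m.
Gravity supplies the centripetal force: G M m / r² = m v² / r, so v = √(GM/r).
v = √(6.67 × 10^-11 × 2.17 × 10^24 / 6.610 × 10^6) = √(2.190 × 10^7) = 4679 m/s.

4680 m/s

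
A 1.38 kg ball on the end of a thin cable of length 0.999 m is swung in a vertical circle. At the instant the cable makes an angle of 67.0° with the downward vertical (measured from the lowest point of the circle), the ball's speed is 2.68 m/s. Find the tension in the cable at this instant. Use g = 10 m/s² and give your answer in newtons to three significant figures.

Take the radial direction toward the centre of the circle as positive. The component of the weight along the string toward the centre is −mg cos φ (φ measured from the bottom), so Newton's second law along the string gives T − mg cos φ = m v²/r.
cos 67.0° = 0.3907, so T = m(v²/r + g cos φ) = 1.38 × ((2.68)²/0.999 + 10.0 × 0.3907) = 1.38 × (7.190 + (3.907)) = 1.38 × 11.10 = 15.31 N.

15.3 N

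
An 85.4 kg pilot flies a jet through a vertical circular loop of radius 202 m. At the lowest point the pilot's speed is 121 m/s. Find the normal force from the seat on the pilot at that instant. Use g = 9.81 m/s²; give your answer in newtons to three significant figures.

7030 N

At the lowest point, N points up (toward the centre) and the weight mg points down (away from the centre), so the net inward force is N − mg = mv²/r.
N = m(v²/r + g) = 85.4 × ((121)²/202 + 9.81) = 85.4 × (72.48 + 9.81) = 85.4 × 82.29 = 7028 N.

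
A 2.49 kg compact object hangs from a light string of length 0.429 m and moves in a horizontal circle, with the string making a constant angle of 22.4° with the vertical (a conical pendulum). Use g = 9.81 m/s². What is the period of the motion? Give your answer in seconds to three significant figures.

1.26 s

r = L sinθ = 0.1635 m. From T sinθ = mω²r and T cosθ = mg: tanθ = ω²r/g, so ω² = g tanθ / r = g/(L cosθ).
ω = √(g/(L cosθ)) = √(9.81/(0.429 × 0.9245)) = √24.73 = 4.973 rad/s.
Period = 2π/ω = 1.263 s.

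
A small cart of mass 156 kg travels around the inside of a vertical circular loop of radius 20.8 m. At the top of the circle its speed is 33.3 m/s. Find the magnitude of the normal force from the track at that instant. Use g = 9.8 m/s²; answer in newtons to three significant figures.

At the top, both N and the weight mg point inward (toward the centre), so N + mg = mv²/r.
N = m(v²/r − g) = 156 × ((33.3)²/20.8 − 9.8) = 156 × (53.31 − 9.8) = 156 × 43.51 = 6788 N.

6790 N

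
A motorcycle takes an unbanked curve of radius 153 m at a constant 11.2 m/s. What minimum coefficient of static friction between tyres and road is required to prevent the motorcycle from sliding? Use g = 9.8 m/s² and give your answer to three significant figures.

Friction provides the centripetal force: μ_s m g = m v²/r, so μ_s = v²/(g r) = (11.20)²/(9.8 × 153) = 125.4/1499 = 0.08366.

0.0837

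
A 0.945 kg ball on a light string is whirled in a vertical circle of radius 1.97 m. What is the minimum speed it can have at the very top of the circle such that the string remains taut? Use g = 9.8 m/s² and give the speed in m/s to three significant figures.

4.39 m/s

At the highest point the centre is directly below, so both the weight and T act inward: T + mg = mv²/r.
At minimum speed T → 0, so mg = mv_min²/r ⇒ v_min = √(g r) = √(9.8 × 1.97) = 4.394 m/s.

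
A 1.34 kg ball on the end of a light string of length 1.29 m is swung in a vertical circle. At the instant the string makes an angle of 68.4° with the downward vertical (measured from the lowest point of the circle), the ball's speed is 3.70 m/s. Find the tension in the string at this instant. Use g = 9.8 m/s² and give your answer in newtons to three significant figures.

Take the radial direction toward the centre of the circle as positive. The component of the weight along the string toward the centre is −mg cos φ (φ measured from the bottom), so Newton's second law along the string gives T − mg cos φ = m v²/r.
cos 68.4° = 0.3681, so T = m(v²/r + g cos φ) = 1.34 × ((3.70)²/1.29 + 9.8 × 0.3681) = 1.34 × (10.61 + (3.608)) = 1.34 × 14.22 = 19.05 N.

19.1 N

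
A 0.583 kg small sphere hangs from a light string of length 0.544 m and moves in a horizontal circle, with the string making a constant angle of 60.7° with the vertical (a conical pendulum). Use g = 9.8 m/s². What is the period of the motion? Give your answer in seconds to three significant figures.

1.04 s

r = L sinθ = 0.4744 m. From T sinθ = mω²r and T cosθ = mg: tanθ = ω²r/g, so ω² = g tanθ / r = g/(L cosθ).
ω = √(g/(L cosθ)) = √(9.8/(0.544 × 0.4894)) = √36.81 = 6.067 rad/s.
Period = 2π/ω = 1.036 s.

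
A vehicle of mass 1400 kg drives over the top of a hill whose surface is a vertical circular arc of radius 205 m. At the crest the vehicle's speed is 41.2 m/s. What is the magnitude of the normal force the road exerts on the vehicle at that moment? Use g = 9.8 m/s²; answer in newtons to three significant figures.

2130 N

At the crest the centripetal acceleration points downward (toward the centre of the arc), so mg − N = mv²/r.
N = m(g − v²/r) = 1400 × (9.8 − (41.2)²/205) = 1400 × (9.8 − 8.280) = 1400 × 1.520 = 2128 N.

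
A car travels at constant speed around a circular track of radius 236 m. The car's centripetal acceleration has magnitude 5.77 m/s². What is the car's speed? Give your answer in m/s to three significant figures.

36.9 m/s

a_c = v²/r ⇒ v = √(a_c · r) = √(5.77 × 236) = √1362 = 36.90 m/s.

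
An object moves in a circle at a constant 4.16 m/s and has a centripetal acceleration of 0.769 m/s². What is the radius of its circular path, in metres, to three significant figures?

a_c = v²/r ⇒ r = v²/a_c = (4.16)²/0.769 = 17.31/0.769 = 22.50 m.

22.5 m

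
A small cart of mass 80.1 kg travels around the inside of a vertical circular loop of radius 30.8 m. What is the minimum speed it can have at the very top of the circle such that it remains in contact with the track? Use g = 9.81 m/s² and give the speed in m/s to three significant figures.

At the top, both weight mg and N point toward the centre: N + mg = mv²/r.
At minimum speed N → 0, so mg = mv_min²/r ⇒ v_min = √(g r) = √(9.81 × 30.8) = 17.38 m/s.

17.4 m/s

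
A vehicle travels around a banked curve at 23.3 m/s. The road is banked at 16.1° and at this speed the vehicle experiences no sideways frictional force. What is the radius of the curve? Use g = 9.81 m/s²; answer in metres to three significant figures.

Frictionless banking: tanθ = v²/(rg), so r = v²/(g tanθ).
r = (23.3)²/(9.81 × tan 16.1°) = 542.9/(9.81 × 0.2886) = 542.9/2.832 = 191.7 m.

192 m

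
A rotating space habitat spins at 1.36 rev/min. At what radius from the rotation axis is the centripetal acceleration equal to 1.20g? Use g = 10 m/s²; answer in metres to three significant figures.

592 m

ω = 1.36 rev/min × 2π/60 = 0.1424 rad/s.
a_c = ω²r = 1.20g ⇒ r = 1.20 × 10.0 / (0.1424)² = 12.00/0.02028 = 591.6 m.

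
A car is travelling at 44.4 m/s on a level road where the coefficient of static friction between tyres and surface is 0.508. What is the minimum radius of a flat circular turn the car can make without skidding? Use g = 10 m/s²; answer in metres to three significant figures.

388 m

At the limit, μ_s m g = m v²/r, so r_min = v²/(μ_s g) = (44.4)²/(0.508 × 10.0) = 1971/5.080 = 388.1 m.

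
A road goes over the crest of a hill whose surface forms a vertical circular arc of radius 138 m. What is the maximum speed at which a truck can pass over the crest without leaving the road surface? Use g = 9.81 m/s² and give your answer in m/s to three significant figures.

36.8 m/s

At the crest the centre of the circle is below the truck, so the net downward (centripetal) force is mg − N = mv²/r.
The truck leaves the road when N → 0, giving v_max = √(g r) = √(9.81 × 138) = 36.79 m/s.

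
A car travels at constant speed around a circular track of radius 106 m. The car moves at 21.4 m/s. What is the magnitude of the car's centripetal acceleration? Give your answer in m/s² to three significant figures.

4.32 m/s²

a_c = v²/r = (21.40)²/106 = 458.0/106 = 4.320 m/s².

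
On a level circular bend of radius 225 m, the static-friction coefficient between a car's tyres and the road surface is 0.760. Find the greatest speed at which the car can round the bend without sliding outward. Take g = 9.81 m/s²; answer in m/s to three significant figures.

41.0 m/s

The only inward force on a level bend is static friction, so at the limit f_s = μ_s N = μ_s m g = m v²/r.
Mass cancels: v_max = √(μ_s g r) = √(0.760 × 9.81 × 225) = √1678 = 40.96 m/s.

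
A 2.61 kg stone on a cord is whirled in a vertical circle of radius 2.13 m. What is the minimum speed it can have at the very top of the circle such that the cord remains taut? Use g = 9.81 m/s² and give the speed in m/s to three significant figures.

4.57 m/s

At the highest point the centre is directly below, so both the weight and T act inward: T + mg = mv²/r.
At minimum speed T → 0, so mg = mv_min²/r ⇒ v_min = √(g r) = √(9.81 × 2.13) = 4.571 m/s.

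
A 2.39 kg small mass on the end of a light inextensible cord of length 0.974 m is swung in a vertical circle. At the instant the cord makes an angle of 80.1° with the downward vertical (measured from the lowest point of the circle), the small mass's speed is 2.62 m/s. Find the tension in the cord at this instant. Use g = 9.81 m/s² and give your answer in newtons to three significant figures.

20.9 N

Take the radial direction toward the centre of the circle as positive. The component of the weight along the string toward the centre is −mg cos φ (φ measured from the bottom), so Newton's second law along the string gives T − mg cos φ = m v²/r.
cos 80.1° = 0.1719, so T = m(v²/r + g cos φ) = 2.39 × ((2.62)²/0.974 + 9.81 × 0.1719) = 2.39 × (7.048 + (1.687)) = 2.39 × 8.734 = 20.87 N.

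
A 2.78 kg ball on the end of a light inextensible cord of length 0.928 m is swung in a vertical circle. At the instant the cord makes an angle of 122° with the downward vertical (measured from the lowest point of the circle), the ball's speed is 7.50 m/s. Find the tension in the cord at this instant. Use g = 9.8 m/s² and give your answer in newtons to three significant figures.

154 N

Take the radial direction toward the centre of the circle as positive. The component of the weight along the string toward the centre is −mg cos φ (φ measured from the bottom), so Newton's second law along the string gives T − mg cos φ = m v²/r.
cos 122° = -0.5299, so T = m(v²/r + g cos φ) = 2.78 × ((7.50)²/0.928 + 9.8 × -0.5299) = 2.78 × (60.61 + (-5.193)) = 2.78 × 55.42 = 154.1 N.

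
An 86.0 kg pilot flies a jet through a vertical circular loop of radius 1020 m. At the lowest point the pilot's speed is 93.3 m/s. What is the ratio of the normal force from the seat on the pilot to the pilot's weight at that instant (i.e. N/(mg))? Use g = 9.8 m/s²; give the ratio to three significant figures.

At the bottom, N − mg = mv²/r, so N = m(v²/r + g) and N/(mg) = v²/(rg) + 1 = (93.3)²/(1020 × 9.8) + 1 = 0.8708 + 1 = 1.871.

1.87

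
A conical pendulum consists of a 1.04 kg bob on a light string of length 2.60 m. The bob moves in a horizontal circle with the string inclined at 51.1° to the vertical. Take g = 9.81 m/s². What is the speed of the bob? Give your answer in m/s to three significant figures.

4.96 m/s

The radius of the circle is r = L sinθ = 2.60 × sin 51.1° = 2.023 m.
Horizontally T sinθ = mv²/r and vertically T cosθ = mg, so tanθ = v²/(rg).
v = √(r g tanθ) = √(2.023 × 9.81 × 1.239) = √24.60 = 4.960 m/s.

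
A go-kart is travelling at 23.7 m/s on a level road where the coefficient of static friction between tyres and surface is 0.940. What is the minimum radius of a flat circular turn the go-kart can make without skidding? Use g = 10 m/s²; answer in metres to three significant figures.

59.8 m

At the limit, μ_s m g = m v²/r, so r_min = v²/(μ_s g) = (23.7)²/(0.940 × 10.0) = 561.7/9.400 = 59.75 m.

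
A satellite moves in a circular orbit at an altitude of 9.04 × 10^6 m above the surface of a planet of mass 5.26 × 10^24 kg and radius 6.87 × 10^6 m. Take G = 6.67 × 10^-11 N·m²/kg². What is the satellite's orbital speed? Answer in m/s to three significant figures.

4700 m/s

Orbital radius r = R + h = 6.87 × 10^6 + 9.04 × 10^6 = 1.591 × 10^7 m.
Gravity supplies the centripetal force: G M m / r² = m v² / r, so v = √(GM/r).
v = √(6.67 × 10^-11 × 5.26 × 10^24 / 1.591 × 10^7) = √(2.205 × 10^7) = 4696 m/s.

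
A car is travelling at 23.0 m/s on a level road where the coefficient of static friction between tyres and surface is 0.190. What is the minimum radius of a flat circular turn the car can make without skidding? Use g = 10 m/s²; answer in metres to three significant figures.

278 m

At the limit, μ_s m g = m v²/r, so r_min = v²/(μ_s g) = (23.0)²/(0.190 × 10.0) = 529.0/1.900 = 278.4 m.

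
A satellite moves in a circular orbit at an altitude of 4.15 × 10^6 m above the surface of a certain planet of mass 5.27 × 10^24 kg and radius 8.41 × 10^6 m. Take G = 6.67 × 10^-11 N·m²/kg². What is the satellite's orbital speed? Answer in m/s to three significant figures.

5290 m/s

Orbital radius r = R + h = 8.41 × 10^6 + 4.15 × 10^6 = 1.256 × 10^7 m.
Gravity supplies the centripetal force: G M m / r² = m v² / r, so v = √(GM/r).
v = √(6.67 × 10^-11 × 5.27 × 10^24 / 1.256 × 10^7) = √(2.799 × 10^7) = 5290 m/s.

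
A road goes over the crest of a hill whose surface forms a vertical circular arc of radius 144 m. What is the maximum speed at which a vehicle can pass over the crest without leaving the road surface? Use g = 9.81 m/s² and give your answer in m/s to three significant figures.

At the crest the centre of the circle is below the vehicle, so the net downward (centripetal) force is mg − N = mv²/r.
The vehicle leaves the road when N → 0, giving v_max = √(g r) = √(9.81 × 144) = 37.59 m/s.

37.6 m/s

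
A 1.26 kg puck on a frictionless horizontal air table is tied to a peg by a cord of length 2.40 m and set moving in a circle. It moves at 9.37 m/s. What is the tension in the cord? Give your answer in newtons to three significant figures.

The tension is the only horizontal force, so it supplies the full centripetal force: T = m v²/r = 1.26 × (9.370)²/2.40 = 1.26 × 87.80/2.40 = 46.09 N.

46.1 N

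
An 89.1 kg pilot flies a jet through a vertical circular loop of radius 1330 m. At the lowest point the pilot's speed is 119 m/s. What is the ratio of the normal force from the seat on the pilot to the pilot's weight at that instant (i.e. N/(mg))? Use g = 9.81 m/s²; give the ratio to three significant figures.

At the bottom, N − mg = mv²/r, so N = m(v²/r + g) and N/(mg) = v²/(rg) + 1 = (119)²/(1330 × 9.81) + 1 = 1.085 + 1 = 2.085.

2.09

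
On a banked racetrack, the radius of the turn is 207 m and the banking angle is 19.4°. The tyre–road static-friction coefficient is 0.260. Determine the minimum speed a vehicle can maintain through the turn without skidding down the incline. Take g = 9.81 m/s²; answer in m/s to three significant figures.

13.1 m/s

At the minimum speed, friction acts up the slope at its limiting value f = μN. Radially (horizontal, toward centre): N sinθ − μN cosθ = mv²/r. Vertically: N cosθ + μN sinθ = mg.
Dividing: v² = r g (sinθ − μcosθ)/(cosθ + μsinθ).
sinθ − μcosθ = 0.3322 − 0.260×0.9432 = 0.08692; cosθ + μsinθ = 0.9432 + 0.260×0.3322 = 1.030.
v² = 207 × 9.81 × 0.08692/1.030 = 171.4 m²/s², so v = 13.09 m/s.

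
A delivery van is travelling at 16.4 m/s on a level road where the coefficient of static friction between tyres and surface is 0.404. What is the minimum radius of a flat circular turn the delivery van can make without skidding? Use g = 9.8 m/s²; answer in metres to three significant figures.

At the limit, μ_s m g = m v²/r, so r_min = v²/(μ_s g) = (16.4)²/(0.404 × 9.8) = 269.0/3.959 = 67.93 m.

67.9 m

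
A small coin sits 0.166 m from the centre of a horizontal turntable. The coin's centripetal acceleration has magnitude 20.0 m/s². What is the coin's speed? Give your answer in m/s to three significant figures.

1.82 m/s

a_c = v²/r ⇒ v = √(a_c · r) = √(20.0 × 0.166) = √3.320 = 1.822 m/s.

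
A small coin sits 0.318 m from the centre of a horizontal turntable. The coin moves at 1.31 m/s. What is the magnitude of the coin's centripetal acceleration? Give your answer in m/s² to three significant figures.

a_c = v²/r = (1.310)²/0.318 = 1.716/0.318 = 5.397 m/s².

5.40 m/s²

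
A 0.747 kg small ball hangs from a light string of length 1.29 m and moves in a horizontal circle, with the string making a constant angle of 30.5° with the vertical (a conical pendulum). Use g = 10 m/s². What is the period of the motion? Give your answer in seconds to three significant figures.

2.09 s

r = L sinθ = 0.6547 m. From T sinθ = mω²r and T cosθ = mg: tanθ = ω²r/g, so ω² = g tanθ / r = g/(L cosθ).
ω = √(g/(L cosθ)) = √(10.0/(1.29 × 0.8616)) = √8.997 = 2.999 rad/s.
Period = 2π/ω = 2.095 s.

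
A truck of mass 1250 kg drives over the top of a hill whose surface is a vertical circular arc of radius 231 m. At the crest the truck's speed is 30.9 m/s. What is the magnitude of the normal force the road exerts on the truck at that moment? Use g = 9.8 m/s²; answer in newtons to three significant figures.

At the crest the centripetal acceleration points downward (toward the centre of the arc), so mg − N = mv²/r.
N = m(g − v²/r) = 1250 × (9.8 − (30.9)²/231) = 1250 × (9.8 − 4.133) = 1250 × 5.667 = 7083 N.

7080 N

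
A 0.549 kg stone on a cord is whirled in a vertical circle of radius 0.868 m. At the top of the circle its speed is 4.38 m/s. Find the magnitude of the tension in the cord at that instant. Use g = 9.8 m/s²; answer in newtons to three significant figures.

6.75 N

At the top, both T and the weight mg point inward (toward the centre), so T + mg = mv²/r.
T = m(v²/r − g) = 0.549 × ((4.38)²/0.868 − 9.8) = 0.549 × (22.10 − 9.8) = 0.549 × 12.30 = 6.754 N.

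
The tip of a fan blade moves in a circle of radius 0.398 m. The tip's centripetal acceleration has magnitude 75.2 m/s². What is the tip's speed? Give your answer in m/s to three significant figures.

a_c = v²/r ⇒ v = √(a_c · r) = √(75.2 × 0.398) = √29.93 = 5.471 m/s.

5.47 m/s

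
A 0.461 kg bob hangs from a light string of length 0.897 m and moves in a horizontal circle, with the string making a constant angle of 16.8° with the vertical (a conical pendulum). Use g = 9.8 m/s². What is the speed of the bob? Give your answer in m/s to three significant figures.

0.876 m/s

The radius of the circle is r = L sinθ = 0.897 × sin 16.8° = 0.2593 m.
Horizontally T sinθ = mv²/r and vertically T cosθ = mg, so tanθ = v²/(rg).
v = √(r g tanθ) = √(0.2593 × 9.8 × 0.3019) = √0.7671 = 0.8758 m/s.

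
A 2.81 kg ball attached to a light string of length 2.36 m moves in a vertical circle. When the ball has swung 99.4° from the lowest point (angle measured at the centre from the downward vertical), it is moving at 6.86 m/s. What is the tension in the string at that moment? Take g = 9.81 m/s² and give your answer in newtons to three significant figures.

Take the radial direction toward the centre of the circle as positive. The component of the weight along the string toward the centre is −mg cos φ (φ measured from the bottom), so Newton's second law along the string gives T − mg cos φ = m v²/r.
cos 99.4° = -0.1633, so T = m(v²/r + g cos φ) = 2.81 × ((6.86)²/2.36 + 9.81 × -0.1633) = 2.81 × (19.94 + (-1.602)) = 2.81 × 18.34 = 51.53 N.

51.5 N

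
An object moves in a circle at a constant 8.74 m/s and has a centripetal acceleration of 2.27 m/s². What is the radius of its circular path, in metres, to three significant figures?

33.7 m

a_c = v²/r ⇒ r = v²/a_c = (8.74)²/2.27 = 76.39/2.27 = 33.65 m.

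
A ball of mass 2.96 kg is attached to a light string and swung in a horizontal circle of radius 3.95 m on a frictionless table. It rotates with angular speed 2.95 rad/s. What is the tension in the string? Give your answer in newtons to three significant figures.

v = ωr = 2.95 × 3.95 = 11.65 m/s.
The tension is the only horizontal force, so it supplies the full centripetal force: T = m v²/r = 2.96 × (11.65)²/3.95 = 2.96 × 135.8/3.95 = 101.7 N.

102 N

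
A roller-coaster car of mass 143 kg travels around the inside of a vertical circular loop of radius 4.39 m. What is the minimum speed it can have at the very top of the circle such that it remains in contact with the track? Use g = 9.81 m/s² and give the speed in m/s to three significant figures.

At the top, both weight mg and N point toward the centre: N + mg = mv²/r.
At minimum speed N → 0, so mg = mv_min²/r ⇒ v_min = √(g r) = √(9.81 × 4.39) = 6.562 m/s.

6.56 m/s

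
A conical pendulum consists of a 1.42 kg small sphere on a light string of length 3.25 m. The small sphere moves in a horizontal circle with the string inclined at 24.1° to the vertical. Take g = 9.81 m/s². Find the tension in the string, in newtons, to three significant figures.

Vertically the bob has no acceleration, so T cosθ = mg.
T = mg/cosθ = 1.42 × 9.81 / cos 24.1° = 13.93/0.9128 = 15.26 N.

15.3 N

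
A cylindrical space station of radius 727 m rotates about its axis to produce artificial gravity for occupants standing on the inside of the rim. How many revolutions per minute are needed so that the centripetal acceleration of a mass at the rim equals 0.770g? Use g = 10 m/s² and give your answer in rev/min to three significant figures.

0.983 rev/min

Require ω²r = 0.770g, so ω = √(0.770 × 10.0/727) = 0.1029 rad/s.
In rev/min: ω × 60/(2π) = 0.1029 × 60/(2π) = 0.9828 rev/min.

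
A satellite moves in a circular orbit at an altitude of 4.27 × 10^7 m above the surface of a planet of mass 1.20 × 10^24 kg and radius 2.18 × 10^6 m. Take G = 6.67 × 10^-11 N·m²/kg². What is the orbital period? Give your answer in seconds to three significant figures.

r = R + h = 2.18 × 10^6 + 4.27 × 10^7 = 4.488 × 10^7 m. Gravity provides the centripetal force: G M m / r² = m v² / r ⇒ v = √(GM/r) = 1335 m/s.
T = 2πr/v = 2π × 4.488 × 10^7 / 1335 = 211200 s.

211000 s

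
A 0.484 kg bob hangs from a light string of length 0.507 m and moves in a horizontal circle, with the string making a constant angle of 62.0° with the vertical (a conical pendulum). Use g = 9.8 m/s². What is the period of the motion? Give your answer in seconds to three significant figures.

0.979 s

r = L sinθ = 0.4477 m. From T sinθ = mω²r and T cosθ = mg: tanθ = ω²r/g, so ω² = g tanθ / r = g/(L cosθ).
ω = √(g/(L cosθ)) = √(9.8/(0.507 × 0.4695)) = √41.17 = 6.417 rad/s.
Period = 2π/ω = 0.9792 s.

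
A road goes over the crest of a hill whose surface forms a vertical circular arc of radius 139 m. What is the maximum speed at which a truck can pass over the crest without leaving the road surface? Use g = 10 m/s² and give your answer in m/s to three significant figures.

37.3 m/s

At the crest the centre of the circle is below the truck, so the net downward (centripetal) force is mg − N = mv²/r.
The truck leaves the road when N → 0, giving v_max = √(g r) = √(10.0 × 139) = 37.28 m/s.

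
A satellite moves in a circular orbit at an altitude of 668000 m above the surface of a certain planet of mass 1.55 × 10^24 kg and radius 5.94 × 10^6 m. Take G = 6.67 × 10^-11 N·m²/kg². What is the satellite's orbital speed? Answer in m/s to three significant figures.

3960 m/s

Orbital radius r = R + h = 5.94 × 10^6 + 668000 = 6.608 × 10^6 m.
Gravity supplies the centripetal force: G M m / r² = m v² / r, so v = √(GM/r).
v = √(6.67 × 10^-11 × 1.55 × 10^24 / 6.608 × 10^6) = √(1.565 × 10^7) = 3955 m/s.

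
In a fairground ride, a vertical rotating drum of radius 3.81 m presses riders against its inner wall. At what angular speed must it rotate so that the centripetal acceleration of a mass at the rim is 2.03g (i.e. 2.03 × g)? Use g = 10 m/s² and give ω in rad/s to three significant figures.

2.31 rad/s

Centripetal acceleration a_c = ω²r. Setting ω²r = 2.03g:
ω = √(2.03g / r) = √(2.03 × 10.0 / 3.81) = √5.328 = 2.308 rad/s.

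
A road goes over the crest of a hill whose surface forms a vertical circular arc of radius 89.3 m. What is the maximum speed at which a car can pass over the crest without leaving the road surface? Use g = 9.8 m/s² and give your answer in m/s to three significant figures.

At the crest the centre of the circle is below the car, so the net downward (centripetal) force is mg − N = mv²/r.
The car leaves the road when N → 0, giving v_max = √(g r) = √(9.8 × 89.3) = 29.58 m/s.

29.6 m/s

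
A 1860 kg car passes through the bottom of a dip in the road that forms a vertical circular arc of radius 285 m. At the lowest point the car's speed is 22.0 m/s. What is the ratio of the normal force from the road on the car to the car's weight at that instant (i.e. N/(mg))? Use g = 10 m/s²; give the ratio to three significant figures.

1.17

At the bottom, N − mg = mv²/r, so N = m(v²/r + g) and N/(mg) = v²/(rg) + 1 = (22.0)²/(285 × 10.0) + 1 = 0.1698 + 1 = 1.170.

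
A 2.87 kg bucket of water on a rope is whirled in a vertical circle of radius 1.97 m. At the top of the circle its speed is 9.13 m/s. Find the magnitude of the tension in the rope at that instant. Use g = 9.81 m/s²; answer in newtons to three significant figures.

At the top, both T and the weight mg point inward (toward the centre), so T + mg = mv²/r.
T = m(v²/r − g) = 2.87 × ((9.13)²/1.97 − 9.81) = 2.87 × (42.31 − 9.81) = 2.87 × 32.50 = 93.28 N.

93.3 N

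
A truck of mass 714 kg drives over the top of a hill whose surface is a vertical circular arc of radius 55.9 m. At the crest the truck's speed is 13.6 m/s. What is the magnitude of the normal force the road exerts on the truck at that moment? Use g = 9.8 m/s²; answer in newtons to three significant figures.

At the crest the centripetal acceleration points downward (toward the centre of the arc), so mg − N = mv²/r.
N = m(g − v²/r) = 714 × (9.8 − (13.6)²/55.9) = 714 × (9.8 − 3.309) = 714 × 6.491 = 4635 N.

4630 N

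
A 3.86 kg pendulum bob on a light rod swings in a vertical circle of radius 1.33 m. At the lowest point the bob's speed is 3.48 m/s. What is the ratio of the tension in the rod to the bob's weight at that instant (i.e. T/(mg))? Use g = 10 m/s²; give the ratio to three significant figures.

1.91

At the bottom, T − mg = mv²/r, so T = m(v²/r + g) and T/(mg) = v²/(rg) + 1 = (3.48)²/(1.33 × 10.0) + 1 = 0.9106 + 1 = 1.911.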